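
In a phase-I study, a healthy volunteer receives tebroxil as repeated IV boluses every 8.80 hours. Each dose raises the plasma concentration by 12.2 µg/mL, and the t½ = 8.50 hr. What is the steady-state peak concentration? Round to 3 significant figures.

k = ln 2 / 8.50 = 0.08155 hr⁻¹
Fraction remaining after one interval: e^(−kτ) = e^(−0.08155 × 8.80) = 0.4879
R = 1 / (1 − 0.4879) = 1.953
Css,max = 12.2 × 1.953 ≈ 23.8 µg/mL

23.8 µg/mL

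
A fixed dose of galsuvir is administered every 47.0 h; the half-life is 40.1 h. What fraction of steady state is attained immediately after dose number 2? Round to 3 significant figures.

0.803

k = ln 2 / 40.1 = 0.01729 h⁻¹
f_n = 1 − e^(−nkτ) = 1 − e^(−2 × 0.01729 × 47.0) = 1 − e^(−1.625) = 1 − 0.1969 ≈ 0.803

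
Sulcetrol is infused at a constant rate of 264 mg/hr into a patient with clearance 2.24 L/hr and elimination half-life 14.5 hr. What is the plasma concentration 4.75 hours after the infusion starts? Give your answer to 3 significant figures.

23.9 mg/L

Css = rate / CL = 264 / 2.24 = 117.9 mg/L
k = ln 2 / 14.5 = 0.04780 hr⁻¹
C(t) = Css (1 − e^(−kt)) = 117.9 × (1 − e^(−0.2271)) = 117.9 × 0.2031 ≈ 23.9 mg/L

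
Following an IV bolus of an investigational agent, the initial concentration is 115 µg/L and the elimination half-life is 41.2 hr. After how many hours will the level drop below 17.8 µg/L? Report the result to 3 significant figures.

k = ln 2 / 41.2 = 0.01682 hr⁻¹
C(t) = C₀ e^(−kt)  ⇒  t = ln(C₀/C) / k
t = ln(115/17.8) / 0.01682 = 1.866 / 0.01682 ≈ 111 hours

111 hours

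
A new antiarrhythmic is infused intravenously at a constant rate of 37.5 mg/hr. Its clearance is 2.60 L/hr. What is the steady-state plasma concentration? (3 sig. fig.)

14.4 µg/mL

Css = infusion rate / CL = 37.5 / 2.60 ≈ 14.4 µg/mL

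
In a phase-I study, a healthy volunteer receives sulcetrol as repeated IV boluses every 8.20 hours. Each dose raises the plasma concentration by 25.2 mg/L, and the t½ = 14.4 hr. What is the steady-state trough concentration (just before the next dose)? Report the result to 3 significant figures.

k = ln 2 / 14.4 = 0.04814 hr⁻¹
Fraction remaining after one interval: e^(−kτ) = e^(−0.04814 × 8.20) = 0.6739
R = 1 / (1 − 0.6739) = 3.066
Css,max = 25.2 × 3.066 = 77.27 mg/L
Css,min = Css,max × e^(−kτ) = 77.27 × 0.6739 ≈ 52.1 mg/L

52.1 mg/L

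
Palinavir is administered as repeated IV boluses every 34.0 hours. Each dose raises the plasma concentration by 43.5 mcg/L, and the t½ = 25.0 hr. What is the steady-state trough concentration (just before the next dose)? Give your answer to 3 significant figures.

k = ln 2 / 25.0 = 0.02773 hr⁻¹
Fraction remaining after one interval: e^(−kτ) = e^(−0.02773 × 34.0) = 0.3896
R = 1 / (1 − 0.3896) = 1.638
Css,max = 43.5 × 1.638 = 71.26 mcg/L
Css,min = Css,max × e^(−kτ) = 71.26 × 0.3896 ≈ 27.8 mcg/L

27.8 mcg/L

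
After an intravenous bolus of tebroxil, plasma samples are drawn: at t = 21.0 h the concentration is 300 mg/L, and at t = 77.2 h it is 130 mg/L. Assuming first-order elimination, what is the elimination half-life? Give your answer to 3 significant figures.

k = ln(C₁/C₂) / (t₂ − t₁) = ln(300/130) / (77.2 − 21.0)
  = 0.8362 / 56.20 = 0.01488 h⁻¹
t½ = ln 2 / k = ln 2 / 0.01488 ≈ 46.6 hours

46.6 hours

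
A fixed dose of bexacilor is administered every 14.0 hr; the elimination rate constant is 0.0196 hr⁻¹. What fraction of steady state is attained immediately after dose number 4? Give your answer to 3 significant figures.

f_n = 1 − e^(−nkτ) = 1 − e^(−4 × 0.01960 × 14.0) = 1 − e^(−1.098) = 1 − 0.3337 ≈ 0.666

0.666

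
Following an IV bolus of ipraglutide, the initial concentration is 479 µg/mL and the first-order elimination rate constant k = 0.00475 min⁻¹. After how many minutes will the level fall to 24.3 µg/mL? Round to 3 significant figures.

628 minutes

C(t) = C₀ e^(−kt)  ⇒  t = ln(C₀/C) / k
t = ln(479/24.3) / 0.004750 = 2.981 / 0.004750 ≈ 628 minutes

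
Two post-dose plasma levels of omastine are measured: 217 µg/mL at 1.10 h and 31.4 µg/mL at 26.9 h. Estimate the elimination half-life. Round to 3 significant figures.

k = ln(C₁/C₂) / (t₂ − t₁) = ln(217/31.4) / (26.9 − 1.10)
  = 1.933 / 25.80 = 0.07493 h⁻¹
t½ = ln 2 / k = ln 2 / 0.07493 ≈ 9.25 hours

9.25 hours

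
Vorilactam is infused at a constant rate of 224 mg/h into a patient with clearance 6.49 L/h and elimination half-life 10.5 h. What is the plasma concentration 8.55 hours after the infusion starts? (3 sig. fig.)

Css = rate / CL = 224 / 6.49 = 34.51 mg/L
k = ln 2 / 10.5 = 0.06601 h⁻¹
C(t) = Css (1 − e^(−kt)) = 34.51 × (1 − e^(−0.5644)) = 34.51 × 0.4313 ≈ 14.9 mg/L

14.9 mg/L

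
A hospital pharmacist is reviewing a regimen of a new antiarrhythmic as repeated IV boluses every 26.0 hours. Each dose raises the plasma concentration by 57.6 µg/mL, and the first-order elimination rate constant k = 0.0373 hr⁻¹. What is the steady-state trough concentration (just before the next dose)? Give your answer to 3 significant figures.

35.2 µg/mL

Fraction remaining after one interval: e^(−kτ) = e^(−0.03730 × 26.0) = 0.3792
R = 1 / (1 − 0.3792) = 1.611
Css,max = 57.6 × 1.611 = 92.78 µg/mL
Css,min = Css,max × e^(−kτ) = 92.78 × 0.3792 ≈ 35.2 µg/mL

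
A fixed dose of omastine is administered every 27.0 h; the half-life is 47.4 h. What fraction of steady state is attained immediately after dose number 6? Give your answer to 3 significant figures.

0.906

k = ln 2 / 47.4 = 0.01462 h⁻¹
f_n = 1 − e^(−nkτ) = 1 − e^(−6 × 0.01462 × 27.0) = 1 − e^(−2.369) = 1 − 0.09358 ≈ 0.906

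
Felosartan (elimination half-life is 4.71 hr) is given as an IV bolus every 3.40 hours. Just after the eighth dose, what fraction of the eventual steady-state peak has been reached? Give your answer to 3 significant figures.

0.982

k = ln 2 / 4.71 = 0.1472 hr⁻¹
f_n = 1 − e^(−nkτ) = 1 − e^(−8 × 0.1472 × 3.40) = 1 − e^(−4.003) = 1 − 0.01826 ≈ 0.982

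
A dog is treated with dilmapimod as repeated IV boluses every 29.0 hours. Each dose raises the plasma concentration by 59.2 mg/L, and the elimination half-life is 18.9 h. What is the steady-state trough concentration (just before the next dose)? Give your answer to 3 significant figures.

31.2 mg/L

k = ln 2 / 18.9 = 0.03667 h⁻¹
Fraction remaining after one interval: e^(−kτ) = e^(−0.03667 × 29.0) = 0.3452
R = 1 / (1 − 0.3452) = 1.527
Css,max = 59.2 × 1.527 = 90.41 mg/L
Css,min = Css,max × e^(−kτ) = 90.41 × 0.3452 ≈ 31.2 mg/L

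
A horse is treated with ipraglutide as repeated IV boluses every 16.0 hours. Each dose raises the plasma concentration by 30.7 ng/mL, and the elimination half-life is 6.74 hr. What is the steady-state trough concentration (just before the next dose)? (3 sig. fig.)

k = ln 2 / 6.74 = 0.1028 hr⁻¹
Fraction remaining after one interval: e^(−kτ) = e^(−0.1028 × 16.0) = 0.1929
R = 1 / (1 − 0.1929) = 1.239
Css,max = 30.7 × 1.239 = 38.04 ng/mL
Css,min = Css,max × e^(−kτ) = 38.04 × 0.1929 ≈ 7.34 ng/mL

7.34 ng/mL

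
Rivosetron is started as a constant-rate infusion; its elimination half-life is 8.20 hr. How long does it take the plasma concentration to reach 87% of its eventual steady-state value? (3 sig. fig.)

k = ln 2 / 8.20 = 0.08453 hr⁻¹
f = 1 − e^(−kt)  ⇒  t = −ln(1 − f) / k
t = −ln(1 − 0.87) / 0.08453 = 2.040 / 0.08453 ≈ 24.1 hours

24.1 hours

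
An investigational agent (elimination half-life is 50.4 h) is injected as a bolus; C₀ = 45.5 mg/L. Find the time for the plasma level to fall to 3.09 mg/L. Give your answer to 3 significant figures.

196 hours

k = ln 2 / 50.4 = 0.01375 h⁻¹
C(t) = C₀ e^(−kt)  ⇒  t = ln(C₀/C) / k
t = ln(45.5/3.09) / 0.01375 = 2.690 / 0.01375 ≈ 196 hours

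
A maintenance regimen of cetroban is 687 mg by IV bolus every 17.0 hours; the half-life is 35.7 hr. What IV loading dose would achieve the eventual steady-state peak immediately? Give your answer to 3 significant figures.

k = ln 2 / 35.7 = 0.01942 hr⁻¹
Accumulation ratio R = 1 / (1 − e^(−kτ)) = 1 / (1 − e^(−0.01942×17.0)) = 1 / (1 − 0.7189) = 3.557
Loading dose = maintenance dose × R = 687 × 3.557 ≈ 2440 mg

2440 mg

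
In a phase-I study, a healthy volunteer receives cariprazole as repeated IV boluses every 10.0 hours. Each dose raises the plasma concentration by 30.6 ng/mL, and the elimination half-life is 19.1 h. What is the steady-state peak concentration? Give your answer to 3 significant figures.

k = ln 2 / 19.1 = 0.03629 h⁻¹
Fraction remaining after one interval: e^(−kτ) = e^(−0.03629 × 10.0) = 0.6957
R = 1 / (1 − 0.6957) = 3.286
Css,max = 30.6 × 3.286 ≈ 101 ng/mL

101 ng/mL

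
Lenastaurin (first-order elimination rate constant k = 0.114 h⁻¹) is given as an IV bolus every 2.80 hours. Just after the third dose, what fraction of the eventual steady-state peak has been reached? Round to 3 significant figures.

0.616

f_n = 1 − e^(−nkτ) = 1 − e^(−3 × 0.1140 × 2.80) = 1 − e^(−0.9576) = 1 − 0.3838 ≈ 0.616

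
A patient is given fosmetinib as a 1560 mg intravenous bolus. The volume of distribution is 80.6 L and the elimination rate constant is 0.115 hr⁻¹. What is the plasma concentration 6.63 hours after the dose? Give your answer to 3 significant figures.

9.03 µg/mL

C₀ = dose / V = 1560 / 80.6 = 19.35 µg/mL
C(t) = C₀ e^(−kt) = 19.35 × e^(−0.1150 × 6.63) = 19.35 × e^(−0.7625) = 19.35 × 0.4665 ≈ 9.03 µg/mL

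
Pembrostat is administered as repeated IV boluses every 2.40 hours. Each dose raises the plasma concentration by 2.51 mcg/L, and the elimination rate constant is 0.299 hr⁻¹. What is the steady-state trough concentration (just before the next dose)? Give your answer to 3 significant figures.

Fraction remaining after one interval: e^(−kτ) = e^(−0.2990 × 2.40) = 0.4879
R = 1 / (1 − 0.4879) = 1.953
Css,max = 2.51 × 1.953 = 4.902 mcg/L
Css,min = Css,max × e^(−kτ) = 4.902 × 0.4879 ≈ 2.39 mcg/L

2.39 mcg/L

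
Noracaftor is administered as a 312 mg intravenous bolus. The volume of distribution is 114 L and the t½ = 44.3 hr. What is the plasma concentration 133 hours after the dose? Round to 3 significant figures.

C₀ = dose / V = 312 / 114 = 2.737 µg/mL
k = ln 2 / 44.3 = 0.01565 hr⁻¹
C(t) = C₀ e^(−kt) = 2.737 × e^(−0.01565 × 133) = 2.737 × e^(−2.081) = 2.737 × 0.1248 ≈ 0.342 µg/mL

0.342 µg/mL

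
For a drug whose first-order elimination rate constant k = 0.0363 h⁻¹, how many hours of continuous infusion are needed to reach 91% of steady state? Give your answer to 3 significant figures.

f = 1 − e^(−kt)  ⇒  t = −ln(1 − f) / k
t = −ln(1 − 0.91) / 0.03630 = 2.408 / 0.03630 ≈ 66.3 hours

66.3 hours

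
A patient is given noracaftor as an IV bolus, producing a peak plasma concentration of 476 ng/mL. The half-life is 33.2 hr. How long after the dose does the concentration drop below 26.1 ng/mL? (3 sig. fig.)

139 hours

k = ln 2 / 33.2 = 0.02088 hr⁻¹
C(t) = C₀ e^(−kt)  ⇒  t = ln(C₀/C) / k
t = ln(476/26.1) / 0.02088 = 2.903 / 0.02088 ≈ 139 hours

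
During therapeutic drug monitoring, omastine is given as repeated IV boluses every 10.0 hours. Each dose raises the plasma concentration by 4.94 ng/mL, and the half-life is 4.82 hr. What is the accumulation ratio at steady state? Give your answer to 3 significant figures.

k = ln 2 / 4.82 = 0.1438 hr⁻¹
Fraction remaining after one interval: e^(−kτ) = e^(−0.1438 × 10.0) = 0.2374
R = 1 / (1 − 0.2374) = 1 / 0.7626 ≈ 1.31

1.31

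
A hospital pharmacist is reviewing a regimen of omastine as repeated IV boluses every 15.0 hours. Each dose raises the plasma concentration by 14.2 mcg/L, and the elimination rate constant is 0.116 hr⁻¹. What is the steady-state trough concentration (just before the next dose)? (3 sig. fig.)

3.02 mcg/L

Fraction remaining after one interval: e^(−kτ) = e^(−0.1160 × 15.0) = 0.1755
R = 1 / (1 − 0.1755) = 1.213
Css,max = 14.2 × 1.213 = 17.22 mcg/L
Css,min = Css,max × e^(−kτ) = 17.22 × 0.1755 ≈ 3.02 mcg/L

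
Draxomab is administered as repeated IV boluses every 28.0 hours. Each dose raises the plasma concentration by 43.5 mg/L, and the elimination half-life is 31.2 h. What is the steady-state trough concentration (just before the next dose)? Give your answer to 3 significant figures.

50.4 mg/L

k = ln 2 / 31.2 = 0.02222 h⁻¹
Fraction remaining after one interval: e^(−kτ) = e^(−0.02222 × 28.0) = 0.5368
R = 1 / (1 − 0.5368) = 2.159
Css,max = 43.5 × 2.159 = 93.92 mg/L
Css,min = Css,max × e^(−kτ) = 93.92 × 0.5368 ≈ 50.4 mg/L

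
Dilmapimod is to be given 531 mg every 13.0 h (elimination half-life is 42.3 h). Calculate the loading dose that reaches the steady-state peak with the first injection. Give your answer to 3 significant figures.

2770 mg

k = ln 2 / 42.3 = 0.01639 h⁻¹
Accumulation ratio R = 1 / (1 − e^(−kτ)) = 1 / (1 − e^(−0.01639×13.0)) = 1 / (1 − 0.8081) = 5.212
Loading dose = maintenance dose × R = 531 × 5.212 ≈ 2770 mg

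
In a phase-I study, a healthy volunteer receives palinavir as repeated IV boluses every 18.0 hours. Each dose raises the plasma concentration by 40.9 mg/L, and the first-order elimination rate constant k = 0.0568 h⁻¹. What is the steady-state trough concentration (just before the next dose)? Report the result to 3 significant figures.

23.0 mg/L

Fraction remaining after one interval: e^(−kτ) = e^(−0.05680 × 18.0) = 0.3597
R = 1 / (1 − 0.3597) = 1.562
Css,max = 40.9 × 1.562 = 63.88 mg/L
Css,min = Css,max × e^(−kτ) = 63.88 × 0.3597 ≈ 23.0 mg/L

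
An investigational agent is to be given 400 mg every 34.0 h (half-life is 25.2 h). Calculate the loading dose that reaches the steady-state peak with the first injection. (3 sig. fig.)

658 mg

k = ln 2 / 25.2 = 0.02751 h⁻¹
Accumulation ratio R = 1 / (1 − e^(−kτ)) = 1 / (1 − e^(−0.02751×34.0)) = 1 / (1 − 0.3925) = 1.646
Loading dose = maintenance dose × R = 400 × 1.646 ≈ 658 mg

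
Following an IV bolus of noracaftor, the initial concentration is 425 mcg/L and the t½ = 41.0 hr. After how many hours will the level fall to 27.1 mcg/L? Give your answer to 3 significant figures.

163 hours

k = ln 2 / 41.0 = 0.01691 hr⁻¹
C(t) = C₀ e^(−kt)  ⇒  t = ln(C₀/C) / k
t = ln(425/27.1) / 0.01691 = 2.753 / 0.01691 ≈ 163 hours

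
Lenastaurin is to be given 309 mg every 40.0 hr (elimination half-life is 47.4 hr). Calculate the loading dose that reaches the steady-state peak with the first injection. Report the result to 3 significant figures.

698 mg

k = ln 2 / 47.4 = 0.01462 hr⁻¹
Accumulation ratio R = 1 / (1 − e^(−kτ)) = 1 / (1 − e^(−0.01462×40.0)) = 1 / (1 − 0.5571) = 2.258
Loading dose = maintenance dose × R = 309 × 2.258 ≈ 698 mg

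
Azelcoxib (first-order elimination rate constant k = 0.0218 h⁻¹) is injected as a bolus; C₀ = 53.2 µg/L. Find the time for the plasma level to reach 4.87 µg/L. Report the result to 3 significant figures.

110 hours

C(t) = C₀ e^(−kt)  ⇒  t = ln(C₀/C) / k
t = ln(53.2/4.87) / 0.02180 = 2.391 / 0.02180 ≈ 110 hours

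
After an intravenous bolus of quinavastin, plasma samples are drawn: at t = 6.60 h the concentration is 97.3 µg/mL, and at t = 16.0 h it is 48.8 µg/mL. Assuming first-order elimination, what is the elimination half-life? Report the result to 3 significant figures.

9.44 hours

k = ln(C₁/C₂) / (t₂ − t₁) = ln(97.3/48.8) / (16.0 − 6.60)
  = 0.6901 / 9.400 = 0.07341 h⁻¹
t½ = ln 2 / k = ln 2 / 0.07341 ≈ 9.44 hours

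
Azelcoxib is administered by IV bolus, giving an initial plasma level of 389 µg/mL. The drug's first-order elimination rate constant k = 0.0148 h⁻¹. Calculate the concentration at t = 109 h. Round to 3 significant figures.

77.5 µg/mL

C(t) = C₀ e^(−kt) = 389 × e^(−0.01480 × 109) = 389 × e^(−1.613) = 389 × 0.1992 ≈ 77.5 µg/mL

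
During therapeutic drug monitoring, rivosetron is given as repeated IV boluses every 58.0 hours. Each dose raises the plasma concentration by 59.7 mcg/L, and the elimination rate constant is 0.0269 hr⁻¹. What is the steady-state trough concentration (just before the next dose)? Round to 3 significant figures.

Fraction remaining after one interval: e^(−kτ) = e^(−0.02690 × 58.0) = 0.2101
R = 1 / (1 − 0.2101) = 1.266
Css,max = 59.7 × 1.266 = 75.58 mcg/L
Css,min = Css,max × e^(−kτ) = 75.58 × 0.2101 ≈ 15.9 mcg/L

15.9 mcg/L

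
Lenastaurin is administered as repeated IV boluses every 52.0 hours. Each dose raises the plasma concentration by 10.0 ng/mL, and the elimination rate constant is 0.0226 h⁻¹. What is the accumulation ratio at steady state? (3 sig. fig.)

Fraction remaining after one interval: e^(−kτ) = e^(−0.02260 × 52.0) = 0.3088
R = 1 / (1 − 0.3088) = 1 / 0.6912 ≈ 1.45

1.45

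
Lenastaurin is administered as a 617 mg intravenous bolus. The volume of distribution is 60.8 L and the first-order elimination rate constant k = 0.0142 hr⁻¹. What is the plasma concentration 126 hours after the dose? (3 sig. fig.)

C₀ = dose / V = 617 / 60.8 = 10.15 mg/L
C(t) = C₀ e^(−kt) = 10.15 × e^(−0.01420 × 126) = 10.15 × e^(−1.789) = 10.15 × 0.1671 ≈ 1.70 mg/L

1.70 mg/L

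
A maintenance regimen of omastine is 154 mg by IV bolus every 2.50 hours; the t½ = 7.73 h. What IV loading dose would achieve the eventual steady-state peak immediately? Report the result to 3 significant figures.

k = ln 2 / 7.73 = 0.08967 h⁻¹
Accumulation ratio R = 1 / (1 − e^(−kτ)) = 1 / (1 − e^(−0.08967×2.50)) = 1 / (1 − 0.7992) = 4.979
Loading dose = maintenance dose × R = 154 × 4.979 ≈ 767 mg

767 mg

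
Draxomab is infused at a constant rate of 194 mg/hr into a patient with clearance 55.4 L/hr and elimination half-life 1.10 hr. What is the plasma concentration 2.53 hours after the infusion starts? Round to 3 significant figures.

Css = rate / CL = 194 / 55.4 = 3.502 mg/L
k = ln 2 / 1.10 = 0.6301 hr⁻¹
C(t) = Css (1 − e^(−kt)) = 3.502 × (1 − e^(−1.594)) = 3.502 × 0.7969 ≈ 2.79 mg/L

2.79 mg/L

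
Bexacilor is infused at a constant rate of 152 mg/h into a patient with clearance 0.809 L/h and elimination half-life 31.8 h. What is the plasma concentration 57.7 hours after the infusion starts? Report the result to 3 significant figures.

Css = rate / CL = 152 / 0.809 = 187.9 µg/mL
k = ln 2 / 31.8 = 0.02180 h⁻¹
C(t) = Css (1 − e^(−kt)) = 187.9 × (1 − e^(−1.258)) = 187.9 × 0.7157 ≈ 134 µg/mL

134 µg/mL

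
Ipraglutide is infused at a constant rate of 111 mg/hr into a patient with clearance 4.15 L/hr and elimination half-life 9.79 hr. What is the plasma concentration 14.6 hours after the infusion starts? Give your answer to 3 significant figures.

Css = rate / CL = 111 / 4.15 = 26.75 mg/L
k = ln 2 / 9.79 = 0.07080 hr⁻¹
C(t) = Css (1 − e^(−kt)) = 26.75 × (1 − e^(−1.034)) = 26.75 × 0.6443 ≈ 17.2 mg/L

17.2 mg/L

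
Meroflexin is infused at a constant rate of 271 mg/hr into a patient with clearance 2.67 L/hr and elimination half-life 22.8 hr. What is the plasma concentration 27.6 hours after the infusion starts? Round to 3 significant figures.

Css = rate / CL = 271 / 2.67 = 101.5 mg/L
k = ln 2 / 22.8 = 0.03040 hr⁻¹
C(t) = Css (1 − e^(−kt)) = 101.5 × (1 − e^(−0.8391)) = 101.5 × 0.5679 ≈ 57.6 mg/L

57.6 mg/L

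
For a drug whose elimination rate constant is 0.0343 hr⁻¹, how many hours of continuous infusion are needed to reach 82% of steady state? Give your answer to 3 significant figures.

50.0 hours

f = 1 − e^(−kt)  ⇒  t = −ln(1 − f) / k
t = −ln(1 − 0.82) / 0.03430 = 1.715 / 0.03430 ≈ 50.0 hours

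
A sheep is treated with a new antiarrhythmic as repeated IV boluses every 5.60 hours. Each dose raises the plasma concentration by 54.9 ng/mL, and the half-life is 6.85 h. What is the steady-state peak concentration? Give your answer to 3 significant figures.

127 ng/mL

k = ln 2 / 6.85 = 0.1012 h⁻¹
Fraction remaining after one interval: e^(−kτ) = e^(−0.1012 × 5.60) = 0.5674
R = 1 / (1 − 0.5674) = 2.312
Css,max = 54.9 × 2.312 ≈ 127 ng/mL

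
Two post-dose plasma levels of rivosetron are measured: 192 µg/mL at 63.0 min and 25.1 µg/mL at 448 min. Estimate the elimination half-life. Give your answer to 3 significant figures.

k = ln(C₁/C₂) / (t₂ − t₁) = ln(192/25.1) / (448 − 63.0)
  = 2.035 / 385.0 = 0.005285 min⁻¹
t½ = ln 2 / k = ln 2 / 0.005285 ≈ 131 minutes

131 minutes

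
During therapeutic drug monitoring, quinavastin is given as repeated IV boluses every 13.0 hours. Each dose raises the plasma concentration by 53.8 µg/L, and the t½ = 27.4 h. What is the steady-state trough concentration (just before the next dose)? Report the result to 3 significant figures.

k = ln 2 / 27.4 = 0.02530 h⁻¹
Fraction remaining after one interval: e^(−kτ) = e^(−0.02530 × 13.0) = 0.7197
R = 1 / (1 − 0.7197) = 3.568
Css,max = 53.8 × 3.568 = 192.0 µg/L
Css,min = Css,max × e^(−kτ) = 192.0 × 0.7197 ≈ 138 µg/L

138 µg/L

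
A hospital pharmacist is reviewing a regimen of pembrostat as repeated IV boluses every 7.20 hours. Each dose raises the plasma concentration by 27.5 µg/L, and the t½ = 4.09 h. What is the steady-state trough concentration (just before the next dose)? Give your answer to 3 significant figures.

11.5 µg/L

k = ln 2 / 4.09 = 0.1695 h⁻¹
Fraction remaining after one interval: e^(−kτ) = e^(−0.1695 × 7.20) = 0.2952
R = 1 / (1 − 0.2952) = 1.419
Css,max = 27.5 × 1.419 = 39.02 µg/L
Css,min = Css,max × e^(−kτ) = 39.02 × 0.2952 ≈ 11.5 µg/L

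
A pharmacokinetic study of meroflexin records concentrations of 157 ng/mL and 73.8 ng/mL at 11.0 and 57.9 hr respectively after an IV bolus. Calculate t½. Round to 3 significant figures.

43.1 hours

k = ln(C₁/C₂) / (t₂ − t₁) = ln(157/73.8) / (57.9 − 11.0)
  = 0.7549 / 46.90 = 0.01610 hr⁻¹
t½ = ln 2 / k = ln 2 / 0.01610 ≈ 43.1 hours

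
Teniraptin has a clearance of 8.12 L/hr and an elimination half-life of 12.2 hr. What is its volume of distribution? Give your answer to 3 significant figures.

143 L

k = ln 2 / t½ = ln 2 / 12.2 = 0.05682 hr⁻¹
V = CL / k = 8.12 / 0.05682 ≈ 143 L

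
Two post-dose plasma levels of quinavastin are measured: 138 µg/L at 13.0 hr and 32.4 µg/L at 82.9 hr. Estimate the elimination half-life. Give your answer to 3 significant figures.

k = ln(C₁/C₂) / (t₂ − t₁) = ln(138/32.4) / (82.9 − 13.0)
  = 1.449 / 69.90 = 0.02073 hr⁻¹
t½ = ln 2 / k = ln 2 / 0.02073 ≈ 33.4 hours

33.4 hours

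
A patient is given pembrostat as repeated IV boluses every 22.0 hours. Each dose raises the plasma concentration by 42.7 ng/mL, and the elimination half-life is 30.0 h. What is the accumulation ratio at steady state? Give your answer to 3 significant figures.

k = ln 2 / 30.0 = 0.02310 h⁻¹
Fraction remaining after one interval: e^(−kτ) = e^(−0.02310 × 22.0) = 0.6015
R = 1 / (1 − 0.6015) = 1 / 0.3985 ≈ 2.51

2.51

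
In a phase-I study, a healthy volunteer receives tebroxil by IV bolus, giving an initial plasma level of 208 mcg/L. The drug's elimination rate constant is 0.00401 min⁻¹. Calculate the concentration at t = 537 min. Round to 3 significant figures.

24.1 mcg/L

C(t) = C₀ e^(−kt) = 208 × e^(−0.004010 × 537) = 208 × e^(−2.153) = 208 × 0.1161 ≈ 24.1 mcg/L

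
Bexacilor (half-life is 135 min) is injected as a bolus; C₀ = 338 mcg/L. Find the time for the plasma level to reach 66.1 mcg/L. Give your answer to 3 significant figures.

318 minutes

k = ln 2 / 135 = 0.005134 min⁻¹
C(t) = C₀ e^(−kt)  ⇒  t = ln(C₀/C) / k
t = ln(338/66.1) / 0.005134 = 1.632 / 0.005134 ≈ 318 minutes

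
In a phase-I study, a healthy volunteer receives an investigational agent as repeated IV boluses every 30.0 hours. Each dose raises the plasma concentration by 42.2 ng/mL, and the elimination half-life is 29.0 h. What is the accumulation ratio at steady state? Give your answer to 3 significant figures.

k = ln 2 / 29.0 = 0.02390 h⁻¹
Fraction remaining after one interval: e^(−kτ) = e^(−0.02390 × 30.0) = 0.4882
R = 1 / (1 − 0.4882) = 1 / 0.5118 ≈ 1.95

1.95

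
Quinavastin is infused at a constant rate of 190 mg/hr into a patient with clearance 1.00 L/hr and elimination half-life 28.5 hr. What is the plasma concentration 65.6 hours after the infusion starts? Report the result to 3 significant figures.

Css = rate / CL = 190 / 1.00 = 190.0 µg/mL
k = ln 2 / 28.5 = 0.02432 hr⁻¹
C(t) = Css (1 − e^(−kt)) = 190.0 × (1 − e^(−1.595)) = 190.0 × 0.7972 ≈ 151 µg/mL

151 µg/mL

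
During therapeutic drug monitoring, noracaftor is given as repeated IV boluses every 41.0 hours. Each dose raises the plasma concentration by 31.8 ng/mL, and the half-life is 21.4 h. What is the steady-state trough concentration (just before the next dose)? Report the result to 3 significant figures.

k = ln 2 / 21.4 = 0.03239 h⁻¹
Fraction remaining after one interval: e^(−kτ) = e^(−0.03239 × 41.0) = 0.2650
R = 1 / (1 − 0.2650) = 1.361
Css,max = 31.8 × 1.361 = 43.27 ng/mL
Css,min = Css,max × e^(−kτ) = 43.27 × 0.2650 ≈ 11.5 ng/mL

11.5 ng/mL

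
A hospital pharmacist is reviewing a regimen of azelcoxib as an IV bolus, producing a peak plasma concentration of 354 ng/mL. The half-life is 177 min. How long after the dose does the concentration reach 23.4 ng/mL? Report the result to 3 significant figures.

k = ln 2 / 177 = 0.003916 min⁻¹
C(t) = C₀ e^(−kt)  ⇒  t = ln(C₀/C) / k
t = ln(354/23.4) / 0.003916 = 2.717 / 0.003916 ≈ 694 minutes

694 minutes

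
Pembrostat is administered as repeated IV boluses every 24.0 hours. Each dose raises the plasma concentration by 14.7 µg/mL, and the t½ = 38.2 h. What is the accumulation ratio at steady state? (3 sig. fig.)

2.83

k = ln 2 / 38.2 = 0.01815 h⁻¹
Fraction remaining after one interval: e^(−kτ) = e^(−0.01815 × 24.0) = 0.6470
R = 1 / (1 − 0.6470) = 1 / 0.3530 ≈ 2.83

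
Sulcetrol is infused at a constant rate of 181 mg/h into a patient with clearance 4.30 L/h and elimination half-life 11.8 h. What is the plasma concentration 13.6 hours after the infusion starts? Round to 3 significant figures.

Css = rate / CL = 181 / 4.30 = 42.09 mg/L
k = ln 2 / 11.8 = 0.05874 h⁻¹
C(t) = Css (1 − e^(−kt)) = 42.09 × (1 − e^(−0.7989)) = 42.09 × 0.5502 ≈ 23.2 mg/L

23.2 mg/L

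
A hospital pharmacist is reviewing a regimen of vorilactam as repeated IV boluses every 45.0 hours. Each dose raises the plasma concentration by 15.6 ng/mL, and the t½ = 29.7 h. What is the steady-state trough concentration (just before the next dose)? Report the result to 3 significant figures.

8.39 ng/mL

k = ln 2 / 29.7 = 0.02334 h⁻¹
Fraction remaining after one interval: e^(−kτ) = e^(−0.02334 × 45.0) = 0.3499
R = 1 / (1 − 0.3499) = 1.538
Css,max = 15.6 × 1.538 = 23.99 ng/mL
Css,min = Css,max × e^(−kτ) = 23.99 × 0.3499 ≈ 8.39 ng/mL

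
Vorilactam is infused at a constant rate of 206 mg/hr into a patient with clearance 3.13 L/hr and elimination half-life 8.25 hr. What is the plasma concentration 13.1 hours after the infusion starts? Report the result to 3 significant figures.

43.9 µg/mL

Css = rate / CL = 206 / 3.13 = 65.81 µg/mL
k = ln 2 / 8.25 = 0.08402 hr⁻¹
C(t) = Css (1 − e^(−kt)) = 65.81 × (1 − e^(−1.101)) = 65.81 × 0.6673 ≈ 43.9 µg/mL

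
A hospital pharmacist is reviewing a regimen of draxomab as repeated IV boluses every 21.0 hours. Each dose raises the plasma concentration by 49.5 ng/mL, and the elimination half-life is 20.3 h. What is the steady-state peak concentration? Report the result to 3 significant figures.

k = ln 2 / 20.3 = 0.03415 h⁻¹
Fraction remaining after one interval: e^(−kτ) = e^(−0.03415 × 21.0) = 0.4882
R = 1 / (1 − 0.4882) = 1.954
Css,max = 49.5 × 1.954 ≈ 96.7 ng/mL

96.7 ng/mL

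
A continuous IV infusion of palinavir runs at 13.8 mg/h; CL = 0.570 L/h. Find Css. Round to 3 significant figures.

Css = infusion rate / CL = 13.8 / 0.570 ≈ 24.2 µg/mL

24.2 µg/mL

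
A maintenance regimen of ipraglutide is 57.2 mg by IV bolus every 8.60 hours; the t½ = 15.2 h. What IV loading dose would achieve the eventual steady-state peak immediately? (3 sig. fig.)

176 mg

k = ln 2 / 15.2 = 0.04560 h⁻¹
Accumulation ratio R = 1 / (1 − e^(−kτ)) = 1 / (1 − e^(−0.04560×8.60)) = 1 / (1 − 0.6756) = 3.082
Loading dose = maintenance dose × R = 57.2 × 3.082 ≈ 176 mg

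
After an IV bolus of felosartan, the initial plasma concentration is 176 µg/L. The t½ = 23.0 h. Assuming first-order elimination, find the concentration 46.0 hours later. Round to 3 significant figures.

44.0 µg/L

k = ln 2 / 23.0 = 0.03014 h⁻¹
46.0 h is 2.000 half-lives, so C = 176 × (1/2)^2.000 = 176 × 0.2500 ≈ 44.0 µg/L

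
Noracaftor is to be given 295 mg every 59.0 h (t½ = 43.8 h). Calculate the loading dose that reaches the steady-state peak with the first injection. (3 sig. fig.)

486 mg

k = ln 2 / 43.8 = 0.01583 h⁻¹
Accumulation ratio R = 1 / (1 − e^(−kτ)) = 1 / (1 − e^(−0.01583×59.0)) = 1 / (1 − 0.3931) = 1.648
Loading dose = maintenance dose × R = 295 × 1.648 ≈ 486 mg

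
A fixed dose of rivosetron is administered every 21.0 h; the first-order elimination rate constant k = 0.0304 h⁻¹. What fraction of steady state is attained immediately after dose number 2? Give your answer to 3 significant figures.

f_n = 1 − e^(−nkτ) = 1 − e^(−2 × 0.03040 × 21.0) = 1 − e^(−1.277) = 1 − 0.2789 ≈ 0.721

0.721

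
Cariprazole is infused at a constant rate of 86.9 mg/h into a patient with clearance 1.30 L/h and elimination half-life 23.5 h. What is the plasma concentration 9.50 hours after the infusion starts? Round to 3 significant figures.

Css = rate / CL = 86.9 / 1.30 = 66.85 µg/mL
k = ln 2 / 23.5 = 0.02950 h⁻¹
C(t) = Css (1 − e^(−kt)) = 66.85 × (1 − e^(−0.2802)) = 66.85 × 0.2444 ≈ 16.3 µg/mL

16.3 µg/mL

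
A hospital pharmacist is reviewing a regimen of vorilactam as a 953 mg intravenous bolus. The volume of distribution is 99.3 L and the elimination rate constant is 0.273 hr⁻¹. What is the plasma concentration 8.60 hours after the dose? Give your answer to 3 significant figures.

C₀ = dose / V = 953 / 99.3 = 9.597 mg/L
C(t) = C₀ e^(−kt) = 9.597 × e^(−0.2730 × 8.60) = 9.597 × e^(−2.348) = 9.597 × 0.09558 ≈ 0.917 mg/L

0.917 mg/L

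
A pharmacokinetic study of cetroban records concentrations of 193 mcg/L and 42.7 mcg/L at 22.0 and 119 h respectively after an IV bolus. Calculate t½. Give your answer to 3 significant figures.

k = ln(C₁/C₂) / (t₂ − t₁) = ln(193/42.7) / (119 − 22.0)
  = 1.508 / 97.00 = 0.01555 h⁻¹
t½ = ln 2 / k = ln 2 / 0.01555 ≈ 44.6 hours

44.6 hours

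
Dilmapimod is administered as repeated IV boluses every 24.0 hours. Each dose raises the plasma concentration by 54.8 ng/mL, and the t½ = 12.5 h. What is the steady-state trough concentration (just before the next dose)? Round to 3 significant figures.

19.7 ng/mL

k = ln 2 / 12.5 = 0.05545 h⁻¹
Fraction remaining after one interval: e^(−kτ) = e^(−0.05545 × 24.0) = 0.2643
R = 1 / (1 − 0.2643) = 1.359
Css,max = 54.8 × 1.359 = 74.48 ng/mL
Css,min = Css,max × e^(−kτ) = 74.48 × 0.2643 ≈ 19.7 ng/mL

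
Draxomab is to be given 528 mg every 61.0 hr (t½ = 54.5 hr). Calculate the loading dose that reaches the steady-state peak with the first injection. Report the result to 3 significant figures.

978 mg

k = ln 2 / 54.5 = 0.01272 hr⁻¹
Accumulation ratio R = 1 / (1 − e^(−kτ)) = 1 / (1 − e^(−0.01272×61.0)) = 1 / (1 − 0.4603) = 1.853
Loading dose = maintenance dose × R = 528 × 1.853 ≈ 978 mg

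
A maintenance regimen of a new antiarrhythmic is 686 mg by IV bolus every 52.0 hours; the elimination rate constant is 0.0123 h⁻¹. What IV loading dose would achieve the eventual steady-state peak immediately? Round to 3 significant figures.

Accumulation ratio R = 1 / (1 − e^(−kτ)) = 1 / (1 − e^(−0.01230×52.0)) = 1 / (1 − 0.5275) = 2.116
Loading dose = maintenance dose × R = 686 × 2.116 ≈ 1450 mg

1450 mg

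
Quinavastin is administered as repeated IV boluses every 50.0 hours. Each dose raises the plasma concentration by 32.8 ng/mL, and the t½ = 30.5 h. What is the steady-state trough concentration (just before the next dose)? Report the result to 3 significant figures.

15.5 ng/mL

k = ln 2 / 30.5 = 0.02273 h⁻¹
Fraction remaining after one interval: e^(−kτ) = e^(−0.02273 × 50.0) = 0.3210
R = 1 / (1 − 0.3210) = 1.473
Css,max = 32.8 × 1.473 = 48.31 ng/mL
Css,min = Css,max × e^(−kτ) = 48.31 × 0.3210 ≈ 15.5 ng/mL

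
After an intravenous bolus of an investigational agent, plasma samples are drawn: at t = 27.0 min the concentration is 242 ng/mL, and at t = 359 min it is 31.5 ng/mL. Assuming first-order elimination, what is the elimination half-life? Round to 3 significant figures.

113 minutes

k = ln(C₁/C₂) / (t₂ − t₁) = ln(242/31.5) / (359 − 27.0)
  = 2.039 / 332.0 = 0.006141 min⁻¹
t½ = ln 2 / k = ln 2 / 0.006141 ≈ 113 minutes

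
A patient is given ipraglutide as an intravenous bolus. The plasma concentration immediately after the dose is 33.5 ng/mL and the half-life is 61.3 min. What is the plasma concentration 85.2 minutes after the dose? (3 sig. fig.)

k = ln 2 / 61.3 = 0.01131 min⁻¹
C(t) = C₀ e^(−kt) = 33.5 × e^(−0.01131 × 85.2) = 33.5 × e^(−0.9634) = 33.5 × 0.3816 ≈ 12.8 ng/mL

12.8 ng/mL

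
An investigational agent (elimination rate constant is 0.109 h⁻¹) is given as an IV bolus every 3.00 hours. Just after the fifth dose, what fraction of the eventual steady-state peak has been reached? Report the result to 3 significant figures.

0.805

f_n = 1 − e^(−nkτ) = 1 − e^(−5 × 0.1090 × 3.00) = 1 − e^(−1.635) = 1 − 0.1950 ≈ 0.805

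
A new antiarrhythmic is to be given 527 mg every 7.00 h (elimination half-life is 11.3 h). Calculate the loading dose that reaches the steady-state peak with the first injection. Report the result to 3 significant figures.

k = ln 2 / 11.3 = 0.06134 h⁻¹
Accumulation ratio R = 1 / (1 − e^(−kτ)) = 1 / (1 − e^(−0.06134×7.00)) = 1 / (1 − 0.6509) = 2.865
Loading dose = maintenance dose × R = 527 × 2.865 ≈ 1510 mg

1510 mg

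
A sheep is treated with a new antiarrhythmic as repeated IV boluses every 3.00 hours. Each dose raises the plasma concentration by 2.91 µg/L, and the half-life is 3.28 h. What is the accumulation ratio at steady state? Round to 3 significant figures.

k = ln 2 / 3.28 = 0.2113 h⁻¹
Fraction remaining after one interval: e^(−kτ) = e^(−0.2113 × 3.00) = 0.5305
R = 1 / (1 − 0.5305) = 1 / 0.4695 ≈ 2.13

2.13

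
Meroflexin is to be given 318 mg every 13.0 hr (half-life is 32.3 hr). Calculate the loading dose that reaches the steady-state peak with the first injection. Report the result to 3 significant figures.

k = ln 2 / 32.3 = 0.02146 hr⁻¹
Accumulation ratio R = 1 / (1 − e^(−kτ)) = 1 / (1 − e^(−0.02146×13.0)) = 1 / (1 − 0.7566) = 4.108
Loading dose = maintenance dose × R = 318 × 4.108 ≈ 1310 mg

1310 mg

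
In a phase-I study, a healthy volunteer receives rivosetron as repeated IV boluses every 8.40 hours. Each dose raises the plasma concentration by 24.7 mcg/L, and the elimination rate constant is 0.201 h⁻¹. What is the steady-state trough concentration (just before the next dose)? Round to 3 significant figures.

Fraction remaining after one interval: e^(−kτ) = e^(−0.2010 × 8.40) = 0.1848
R = 1 / (1 − 0.1848) = 1.227
Css,max = 24.7 × 1.227 = 30.30 mcg/L
Css,min = Css,max × e^(−kτ) = 30.30 × 0.1848 ≈ 5.60 mcg/L

5.60 mcg/L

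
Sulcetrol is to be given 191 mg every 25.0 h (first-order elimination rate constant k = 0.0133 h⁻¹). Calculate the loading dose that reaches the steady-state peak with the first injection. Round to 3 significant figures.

675 mg

Accumulation ratio R = 1 / (1 − e^(−kτ)) = 1 / (1 − e^(−0.01330×25.0)) = 1 / (1 − 0.7171) = 3.535
Loading dose = maintenance dose × R = 191 × 3.535 ≈ 675 mg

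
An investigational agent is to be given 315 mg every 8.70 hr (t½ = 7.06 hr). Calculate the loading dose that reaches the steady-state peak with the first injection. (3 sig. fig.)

k = ln 2 / 7.06 = 0.09818 hr⁻¹
Accumulation ratio R = 1 / (1 − e^(−kτ)) = 1 / (1 − e^(−0.09818×8.70)) = 1 / (1 − 0.4256) = 1.741
Loading dose = maintenance dose × R = 315 × 1.741 ≈ 548 mg

548 mg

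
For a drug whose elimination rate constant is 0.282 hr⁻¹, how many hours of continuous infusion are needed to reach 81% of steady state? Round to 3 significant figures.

5.89 hours

f = 1 − e^(−kt)  ⇒  t = −ln(1 − f) / k
t = −ln(1 − 0.81) / 0.2820 = 1.661 / 0.2820 ≈ 5.89 hours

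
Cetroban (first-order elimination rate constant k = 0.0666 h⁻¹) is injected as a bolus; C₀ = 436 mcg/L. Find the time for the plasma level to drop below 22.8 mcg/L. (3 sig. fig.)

C(t) = C₀ e^(−kt)  ⇒  t = ln(C₀/C) / k
t = ln(436/22.8) / 0.06660 = 2.951 / 0.06660 ≈ 44.3 hours

44.3 hours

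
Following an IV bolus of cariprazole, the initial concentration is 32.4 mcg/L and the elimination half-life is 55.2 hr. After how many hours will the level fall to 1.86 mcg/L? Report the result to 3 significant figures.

k = ln 2 / 55.2 = 0.01256 hr⁻¹
C(t) = C₀ e^(−kt)  ⇒  t = ln(C₀/C) / k
t = ln(32.4/1.86) / 0.01256 = 2.858 / 0.01256 ≈ 228 hours

228 hours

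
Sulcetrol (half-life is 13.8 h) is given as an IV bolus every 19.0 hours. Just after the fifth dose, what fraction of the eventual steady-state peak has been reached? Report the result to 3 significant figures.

0.992

k = ln 2 / 13.8 = 0.05023 h⁻¹
f_n = 1 − e^(−nkτ) = 1 − e^(−5 × 0.05023 × 19.0) = 1 − e^(−4.772) = 1 − 0.008466 ≈ 0.992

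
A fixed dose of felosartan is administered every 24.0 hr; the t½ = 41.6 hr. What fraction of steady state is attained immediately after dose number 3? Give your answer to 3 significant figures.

0.699

k = ln 2 / 41.6 = 0.01666 hr⁻¹
f_n = 1 − e^(−nkτ) = 1 − e^(−3 × 0.01666 × 24.0) = 1 − e^(−1.200) = 1 − 0.3013 ≈ 0.699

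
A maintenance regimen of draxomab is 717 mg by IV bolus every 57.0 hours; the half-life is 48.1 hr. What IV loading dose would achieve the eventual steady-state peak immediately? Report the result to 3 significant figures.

1280 mg

k = ln 2 / 48.1 = 0.01441 hr⁻¹
Accumulation ratio R = 1 / (1 − e^(−kτ)) = 1 / (1 − e^(−0.01441×57.0)) = 1 / (1 − 0.4398) = 1.785
Loading dose = maintenance dose × R = 717 × 1.785 ≈ 1280 mg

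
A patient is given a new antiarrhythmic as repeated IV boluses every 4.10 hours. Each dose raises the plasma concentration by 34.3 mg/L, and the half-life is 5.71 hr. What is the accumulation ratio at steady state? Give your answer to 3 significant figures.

2.55

k = ln 2 / 5.71 = 0.1214 hr⁻¹
Fraction remaining after one interval: e^(−kτ) = e^(−0.1214 × 4.10) = 0.6079
R = 1 / (1 − 0.6079) = 1 / 0.3921 ≈ 2.55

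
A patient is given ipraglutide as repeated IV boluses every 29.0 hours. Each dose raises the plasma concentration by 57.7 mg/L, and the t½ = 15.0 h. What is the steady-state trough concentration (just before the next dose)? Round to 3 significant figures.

k = ln 2 / 15.0 = 0.04621 h⁻¹
Fraction remaining after one interval: e^(−kτ) = e^(−0.04621 × 29.0) = 0.2618
R = 1 / (1 − 0.2618) = 1.355
Css,max = 57.7 × 1.355 = 78.17 mg/L
Css,min = Css,max × e^(−kτ) = 78.17 × 0.2618 ≈ 20.5 mg/L

20.5 mg/L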